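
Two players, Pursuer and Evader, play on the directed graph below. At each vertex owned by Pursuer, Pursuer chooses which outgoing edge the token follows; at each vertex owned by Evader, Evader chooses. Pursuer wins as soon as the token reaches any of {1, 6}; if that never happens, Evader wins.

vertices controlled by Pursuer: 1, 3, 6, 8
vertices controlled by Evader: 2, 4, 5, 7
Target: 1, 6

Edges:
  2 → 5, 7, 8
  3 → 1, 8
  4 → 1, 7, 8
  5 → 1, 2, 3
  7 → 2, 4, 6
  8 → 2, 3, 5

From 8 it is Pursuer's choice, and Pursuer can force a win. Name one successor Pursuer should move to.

3

A0 = {1, 6}
A1: add {3} — 3 (Pursuer) has 3→1.
A2: add {8} — 8 (Pursuer) has 8→3.
A3 = A2; e.g. 2 (Evader) can still go to 5. Fixed point.
From 8, successor 3 is in the attractor (rank 1); the other successors 2, 5 are not.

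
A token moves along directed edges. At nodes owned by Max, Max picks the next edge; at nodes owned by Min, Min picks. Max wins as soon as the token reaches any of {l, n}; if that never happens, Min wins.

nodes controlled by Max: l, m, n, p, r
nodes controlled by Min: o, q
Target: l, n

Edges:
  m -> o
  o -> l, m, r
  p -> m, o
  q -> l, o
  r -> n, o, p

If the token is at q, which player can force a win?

Min

A0 = {l, n}
A1: add {r} — r (Max) has r→n.
A2 = A1; e.g. m (Max) has no edge into A1. Fixed point.
q never enters the attractor, so Min can avoid the target forever.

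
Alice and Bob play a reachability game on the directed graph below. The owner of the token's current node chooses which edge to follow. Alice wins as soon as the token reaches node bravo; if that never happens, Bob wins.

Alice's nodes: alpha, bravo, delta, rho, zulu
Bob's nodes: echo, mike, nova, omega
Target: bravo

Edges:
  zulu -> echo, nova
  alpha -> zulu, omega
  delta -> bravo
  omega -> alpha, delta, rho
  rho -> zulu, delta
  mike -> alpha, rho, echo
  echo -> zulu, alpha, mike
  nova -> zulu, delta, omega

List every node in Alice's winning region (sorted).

bravo, delta, rho

A0 = {bravo}
A1: add {delta} — delta (Alice) has delta→bravo.
A2: add {rho} — rho (Alice) has rho→delta.
A3 = A2; e.g. zulu (Alice) has no edge into A2. Fixed point.
Alice's winning region = {bravo, delta, rho}.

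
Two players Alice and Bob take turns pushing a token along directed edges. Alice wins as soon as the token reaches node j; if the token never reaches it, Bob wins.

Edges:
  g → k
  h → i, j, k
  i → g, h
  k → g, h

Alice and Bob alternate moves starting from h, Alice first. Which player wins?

Alice

Track states (vertex, player-to-move).
A0 = {(j,Alice), (j,Bob)}
A1: add {(h,Alice)}.
(h,Alice) ∈ A1 ⇒ Alice forces the target.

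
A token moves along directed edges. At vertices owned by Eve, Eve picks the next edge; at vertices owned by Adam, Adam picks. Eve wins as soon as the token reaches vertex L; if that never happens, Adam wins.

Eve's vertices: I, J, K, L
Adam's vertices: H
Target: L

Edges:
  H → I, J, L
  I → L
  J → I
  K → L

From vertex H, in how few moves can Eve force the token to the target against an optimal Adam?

3

A0 = {L}
A1: add {I, K} — I (Eve) has I→L; K (Eve) has K→L.
A2: add {J} — J (Eve) has J→I.
A3: add {H} — H (Adam): all of {I, J, L} already in.
A3 = all vertices. Fixed point.
H enters the attractor at level 3, so Eve can force the target in 3 moves from there.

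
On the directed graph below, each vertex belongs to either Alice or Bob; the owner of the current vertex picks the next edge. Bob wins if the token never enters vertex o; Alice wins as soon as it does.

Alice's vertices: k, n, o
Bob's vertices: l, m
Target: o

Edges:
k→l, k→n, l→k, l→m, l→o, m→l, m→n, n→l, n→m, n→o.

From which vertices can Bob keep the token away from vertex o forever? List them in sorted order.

l, m

A0 = {o}
A1: add {n} — n (Alice) has n→o.
A2: add {k} — k (Alice) has k→n.
A3 = A2; e.g. l (Bob) can still go to m. Fixed point.
Alice's attractor = {k, n, o}; Bob avoids the target exactly from the complement.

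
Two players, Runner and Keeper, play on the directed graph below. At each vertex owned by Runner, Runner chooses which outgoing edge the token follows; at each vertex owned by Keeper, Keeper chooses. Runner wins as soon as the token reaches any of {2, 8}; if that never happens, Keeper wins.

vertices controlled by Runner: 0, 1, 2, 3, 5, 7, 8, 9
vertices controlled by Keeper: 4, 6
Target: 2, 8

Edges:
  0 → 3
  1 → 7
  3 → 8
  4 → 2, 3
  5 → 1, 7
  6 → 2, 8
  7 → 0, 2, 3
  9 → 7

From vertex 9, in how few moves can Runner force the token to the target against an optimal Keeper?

A0 = {2, 8}
A1: add {3, 6, 7} — 3 (Runner) has 3→8; 6 (Keeper): all of {2, 8} already in; 7 (Runner) has 7→2.
A2: add {0, 1, 4, 5, 9} — 0 (Runner) has 0→3; 1 (Runner) has 1→7; 4 (Keeper): all of {2, 3} already in; 5 (Runner) has 5→7; 9 (Runner) has 9→7.
A2 = all vertices. Fixed point.
9 enters the attractor at level 2, so Runner can force the target in 2 moves from there.

2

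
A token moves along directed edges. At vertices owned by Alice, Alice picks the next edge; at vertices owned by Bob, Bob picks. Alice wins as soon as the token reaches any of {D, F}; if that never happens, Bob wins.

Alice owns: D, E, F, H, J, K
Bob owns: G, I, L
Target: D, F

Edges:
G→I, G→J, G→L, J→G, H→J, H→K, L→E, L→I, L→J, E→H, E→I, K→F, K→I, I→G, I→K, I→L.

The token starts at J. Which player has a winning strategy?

Bob

A0 = {D, F}
A1: add {K} — K (Alice) has K→F.
A2: add {H} — H (Alice) has H→K.
A3: add {E} — E (Alice) has E→H.
A4 = A3; e.g. G (Bob) can still go to I. Fixed point.
J never enters the attractor, so Bob can avoid the target forever.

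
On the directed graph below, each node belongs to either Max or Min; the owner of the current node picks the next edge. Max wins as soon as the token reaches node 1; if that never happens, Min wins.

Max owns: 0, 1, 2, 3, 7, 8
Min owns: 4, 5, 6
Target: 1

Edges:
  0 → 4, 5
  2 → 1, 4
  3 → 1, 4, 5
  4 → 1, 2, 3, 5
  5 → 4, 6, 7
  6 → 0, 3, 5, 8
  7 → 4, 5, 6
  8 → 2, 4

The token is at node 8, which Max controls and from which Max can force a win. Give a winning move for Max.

2

A0 = {1}
A1: add {2, 3} — 2 (Max) has 2→1; 3 (Max) has 3→1.
A2: add {8} — 8 (Max) has 8→2.
A3 = A2; e.g. 0 (Max) has no edge into A2. Fixed point.
From 8, successor 2 is in the attractor (rank 1); the other successor 4 is not.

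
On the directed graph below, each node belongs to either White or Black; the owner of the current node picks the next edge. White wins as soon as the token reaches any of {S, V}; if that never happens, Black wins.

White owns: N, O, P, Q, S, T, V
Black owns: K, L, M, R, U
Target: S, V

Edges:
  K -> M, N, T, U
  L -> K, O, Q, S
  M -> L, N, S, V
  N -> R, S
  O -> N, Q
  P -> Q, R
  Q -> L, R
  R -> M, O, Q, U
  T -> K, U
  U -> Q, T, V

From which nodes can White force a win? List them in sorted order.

A0 = {S, V}
A1: add {N} — N (White) has N→S.
A2: add {O} — O (White) has O→N.
A3 = A2; e.g. K (Black) can still go to M. Fixed point.
White's winning region = {N, O, S, V}.

N, O, S, V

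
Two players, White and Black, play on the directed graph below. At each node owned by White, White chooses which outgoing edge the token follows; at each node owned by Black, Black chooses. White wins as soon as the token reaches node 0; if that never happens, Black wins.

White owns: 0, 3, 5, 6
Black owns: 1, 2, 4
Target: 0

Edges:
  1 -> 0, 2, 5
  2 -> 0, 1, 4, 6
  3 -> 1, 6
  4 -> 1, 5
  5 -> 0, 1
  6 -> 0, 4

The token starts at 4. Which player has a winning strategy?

Black

A0 = {0}
A1: add {5, 6} — 5 (White) has 5→0; 6 (White) has 6→0.
A2: add {3} — 3 (White) has 3→6.
A3 = A2; e.g. 1 (Black) can still go to 2. Fixed point.
4 never enters the attractor, so Black can avoid the target forever.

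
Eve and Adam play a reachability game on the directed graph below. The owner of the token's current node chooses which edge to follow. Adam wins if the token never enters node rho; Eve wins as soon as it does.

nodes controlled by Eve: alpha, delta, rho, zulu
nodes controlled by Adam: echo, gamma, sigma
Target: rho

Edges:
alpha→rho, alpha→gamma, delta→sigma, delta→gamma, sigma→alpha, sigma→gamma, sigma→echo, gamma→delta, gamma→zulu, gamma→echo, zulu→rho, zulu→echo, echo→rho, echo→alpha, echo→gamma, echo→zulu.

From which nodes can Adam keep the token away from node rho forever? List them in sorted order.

delta, echo, gamma, sigma

A0 = {rho}
A1: add {alpha, zulu} — alpha (Eve) has alpha→rho; zulu (Eve) has zulu→rho.
A2 = A1; e.g. delta (Eve) has no edge into A1. Fixed point.
Eve's attractor = {alpha, rho, zulu}; Adam avoids the target exactly from the complement.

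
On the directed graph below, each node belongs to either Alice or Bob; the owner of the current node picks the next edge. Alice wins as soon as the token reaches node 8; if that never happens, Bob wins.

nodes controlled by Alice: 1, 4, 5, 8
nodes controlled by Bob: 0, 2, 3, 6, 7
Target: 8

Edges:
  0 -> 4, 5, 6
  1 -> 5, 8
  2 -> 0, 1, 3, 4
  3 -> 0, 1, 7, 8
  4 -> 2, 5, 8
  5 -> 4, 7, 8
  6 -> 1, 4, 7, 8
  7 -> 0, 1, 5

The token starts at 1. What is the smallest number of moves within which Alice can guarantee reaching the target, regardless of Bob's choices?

1

A0 = {8}
A1: add {1, 4, 5} — 1 (Alice) has 1→8; 4 (Alice) has 4→8; 5 (Alice) has 5→8.
A2 = A1; e.g. 0 (Bob) can still go to 6. Fixed point.
1 enters the attractor at level 1, so Alice can force the target in 1 move from there.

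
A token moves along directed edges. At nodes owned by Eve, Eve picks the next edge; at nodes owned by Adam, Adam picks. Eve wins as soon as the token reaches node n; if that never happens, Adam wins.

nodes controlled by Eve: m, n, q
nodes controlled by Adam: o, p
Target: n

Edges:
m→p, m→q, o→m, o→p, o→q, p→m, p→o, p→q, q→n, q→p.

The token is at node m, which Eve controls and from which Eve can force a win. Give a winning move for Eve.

q

A0 = {n}
A1: add {q} — q (Eve) has q→n.
A2: add {m} — m (Eve) has m→q.
A3 = A2; e.g. o (Adam) can still go to p. Fixed point.
From m, successor q is in the attractor (rank 1); the other successor p is not.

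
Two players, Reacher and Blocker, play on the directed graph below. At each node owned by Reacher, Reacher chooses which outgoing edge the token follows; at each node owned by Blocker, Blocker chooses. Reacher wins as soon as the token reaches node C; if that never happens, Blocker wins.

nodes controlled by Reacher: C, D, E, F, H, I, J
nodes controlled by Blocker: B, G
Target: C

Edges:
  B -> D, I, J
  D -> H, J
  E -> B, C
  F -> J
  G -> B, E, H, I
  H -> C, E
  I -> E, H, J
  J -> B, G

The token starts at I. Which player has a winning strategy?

A0 = {C}
A1: add {E, H} — E (Reacher) has E→C; H (Reacher) has H→C.
A2: add {D, I} — D (Reacher) has D→H; I (Reacher) has I→E.
A3 = A2; e.g. B (Blocker) can still go to J. Fixed point.
I ∈ A2, so Reacher can force the target.

Reacher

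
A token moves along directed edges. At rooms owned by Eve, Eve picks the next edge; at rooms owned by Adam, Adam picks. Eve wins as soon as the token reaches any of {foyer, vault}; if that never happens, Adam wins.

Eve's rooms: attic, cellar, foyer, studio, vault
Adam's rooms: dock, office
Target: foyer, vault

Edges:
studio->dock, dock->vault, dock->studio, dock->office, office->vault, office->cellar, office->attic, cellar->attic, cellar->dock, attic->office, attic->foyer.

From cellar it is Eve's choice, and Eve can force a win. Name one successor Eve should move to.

attic

A0 = {foyer, vault}
A1: add {attic} — attic (Eve) has attic→foyer.
A2: add {cellar} — cellar (Eve) has cellar→attic.
A3: add {office} — office (Adam): all of {vault, cellar, attic} already in.
A4 = A3; e.g. studio (Eve) has no edge into A3. Fixed point.
From cellar, successor attic is in the attractor (rank 1); the other successor dock is not.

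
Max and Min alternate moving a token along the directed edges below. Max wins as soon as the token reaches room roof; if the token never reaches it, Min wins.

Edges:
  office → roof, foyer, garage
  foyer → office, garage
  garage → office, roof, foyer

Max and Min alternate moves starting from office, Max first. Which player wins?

Track states (vertex, player-to-move).
A0 = {(roof,Max), (roof,Min)}
A1: add {(office,Max), (garage,Max)}.
(office,Max) ∈ A1 ⇒ Max forces the target.

Max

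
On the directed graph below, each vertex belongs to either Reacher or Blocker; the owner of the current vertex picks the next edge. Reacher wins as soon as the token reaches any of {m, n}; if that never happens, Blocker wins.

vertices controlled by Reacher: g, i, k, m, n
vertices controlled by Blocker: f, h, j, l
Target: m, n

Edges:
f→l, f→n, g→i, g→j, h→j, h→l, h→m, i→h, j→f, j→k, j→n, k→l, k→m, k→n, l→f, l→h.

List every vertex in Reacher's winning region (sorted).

A0 = {m, n}
A1: add {k} — k (Reacher) has k→m.
A2 = A1; e.g. f (Blocker) can still go to l. Fixed point.
Reacher's winning region = {k, m, n}.

k, m, n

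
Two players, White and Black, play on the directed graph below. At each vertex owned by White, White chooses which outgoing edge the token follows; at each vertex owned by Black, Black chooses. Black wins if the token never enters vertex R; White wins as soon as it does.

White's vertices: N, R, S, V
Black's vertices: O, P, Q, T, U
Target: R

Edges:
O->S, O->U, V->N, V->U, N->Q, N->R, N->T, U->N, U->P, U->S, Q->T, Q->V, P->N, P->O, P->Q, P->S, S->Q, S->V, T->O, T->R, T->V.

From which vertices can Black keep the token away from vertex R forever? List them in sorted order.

A0 = {R}
A1: add {N} — N (White) has N→R.
A2: add {V} — V (White) has V→N.
A3: add {S} — S (White) has S→V.
A4 = A3; e.g. O (Black) can still go to U. Fixed point.
White's attractor = {N, R, S, V}; Black avoids the target exactly from the complement.

O, P, Q, T, U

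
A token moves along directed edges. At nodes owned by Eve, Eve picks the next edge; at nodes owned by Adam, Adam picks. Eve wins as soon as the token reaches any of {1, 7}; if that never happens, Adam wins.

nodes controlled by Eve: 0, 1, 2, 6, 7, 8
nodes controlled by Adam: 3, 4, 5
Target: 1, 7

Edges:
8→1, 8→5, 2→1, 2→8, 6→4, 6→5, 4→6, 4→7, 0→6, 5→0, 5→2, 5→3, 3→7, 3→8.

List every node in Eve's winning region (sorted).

1, 2, 3, 7, 8

A0 = {1, 7}
A1: add {2, 8} — 2 (Eve) has 2→1; 8 (Eve) has 8→1.
A2: add {3} — 3 (Adam): all of {7, 8} already in.
A3 = A2; e.g. 0 (Eve) has no edge into A2. Fixed point.
Eve's winning region = {1, 2, 3, 7, 8}.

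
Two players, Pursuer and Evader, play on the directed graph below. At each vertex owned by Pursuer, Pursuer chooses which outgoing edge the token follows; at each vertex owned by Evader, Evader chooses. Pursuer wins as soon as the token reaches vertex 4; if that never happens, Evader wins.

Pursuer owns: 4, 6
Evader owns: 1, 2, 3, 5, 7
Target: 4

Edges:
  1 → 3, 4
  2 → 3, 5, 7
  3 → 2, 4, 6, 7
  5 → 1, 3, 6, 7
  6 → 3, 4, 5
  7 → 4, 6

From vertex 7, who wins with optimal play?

A0 = {4}
A1: add {6} — 6 (Pursuer) has 6→4.
A2: add {7} — 7 (Evader): all of {4, 6} already in.
A3 = A2; e.g. 1 (Evader) can still go to 3. Fixed point.
7 ∈ A2, so Pursuer can force the target.

Pursuer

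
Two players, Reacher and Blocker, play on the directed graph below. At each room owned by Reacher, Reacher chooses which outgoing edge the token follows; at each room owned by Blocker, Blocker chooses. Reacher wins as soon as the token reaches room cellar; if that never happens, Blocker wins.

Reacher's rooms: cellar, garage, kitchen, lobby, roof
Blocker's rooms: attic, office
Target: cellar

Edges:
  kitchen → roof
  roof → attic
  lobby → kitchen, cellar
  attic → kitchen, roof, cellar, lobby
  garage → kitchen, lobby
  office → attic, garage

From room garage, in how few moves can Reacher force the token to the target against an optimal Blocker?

2

A0 = {cellar}
A1: add {lobby} — lobby (Reacher) has lobby→cellar.
A2: add {garage} — garage (Reacher) has garage→lobby.
A3 = A2; e.g. kitchen (Reacher) has no edge into A2. Fixed point.
garage enters the attractor at level 2, so Reacher can force the target in 2 moves from there.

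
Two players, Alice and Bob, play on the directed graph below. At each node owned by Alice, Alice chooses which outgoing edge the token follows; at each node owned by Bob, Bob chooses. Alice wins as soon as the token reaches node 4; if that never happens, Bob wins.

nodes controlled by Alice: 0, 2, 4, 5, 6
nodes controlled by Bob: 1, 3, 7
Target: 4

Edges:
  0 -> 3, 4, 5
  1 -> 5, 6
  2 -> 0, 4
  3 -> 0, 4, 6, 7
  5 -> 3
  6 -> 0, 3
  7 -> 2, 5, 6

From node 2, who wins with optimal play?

Alice

A0 = {4}
A1: add {0, 2} — 0 (Alice) has 0→4; 2 (Alice) has 2→4.
2 ∈ A1, so Alice can force the target.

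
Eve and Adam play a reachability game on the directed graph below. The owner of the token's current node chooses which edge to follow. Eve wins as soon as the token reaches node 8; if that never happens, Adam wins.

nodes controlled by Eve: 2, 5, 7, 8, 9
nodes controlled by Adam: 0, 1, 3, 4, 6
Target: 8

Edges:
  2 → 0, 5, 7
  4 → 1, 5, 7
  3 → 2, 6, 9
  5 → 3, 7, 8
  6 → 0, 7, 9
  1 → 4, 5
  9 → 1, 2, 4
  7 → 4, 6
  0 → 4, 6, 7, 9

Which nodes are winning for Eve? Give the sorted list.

A0 = {8}
A1: add {5} — 5 (Eve) has 5→8.
A2: add {2} — 2 (Eve) has 2→5.
A3: add {9} — 9 (Eve) has 9→2.
A4 = A3; e.g. 0 (Adam) can still go to 4. Fixed point.
Eve's winning region = {2, 5, 8, 9}.

2, 5, 8, 9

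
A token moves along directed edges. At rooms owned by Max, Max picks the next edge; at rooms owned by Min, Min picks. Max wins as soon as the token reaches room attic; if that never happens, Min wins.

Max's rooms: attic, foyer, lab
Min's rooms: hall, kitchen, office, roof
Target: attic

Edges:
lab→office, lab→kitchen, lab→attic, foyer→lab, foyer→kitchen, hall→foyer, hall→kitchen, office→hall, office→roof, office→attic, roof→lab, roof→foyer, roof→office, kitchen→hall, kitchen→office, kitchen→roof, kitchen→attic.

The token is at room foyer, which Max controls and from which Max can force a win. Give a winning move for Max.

A0 = {attic}
A1: add {lab} — lab (Max) has lab→attic.
A2: add {foyer} — foyer (Max) has foyer→lab.
A3 = A2; e.g. hall (Min) can still go to kitchen. Fixed point.
From foyer, successor lab is in the attractor (rank 1); the other successor kitchen is not.

lab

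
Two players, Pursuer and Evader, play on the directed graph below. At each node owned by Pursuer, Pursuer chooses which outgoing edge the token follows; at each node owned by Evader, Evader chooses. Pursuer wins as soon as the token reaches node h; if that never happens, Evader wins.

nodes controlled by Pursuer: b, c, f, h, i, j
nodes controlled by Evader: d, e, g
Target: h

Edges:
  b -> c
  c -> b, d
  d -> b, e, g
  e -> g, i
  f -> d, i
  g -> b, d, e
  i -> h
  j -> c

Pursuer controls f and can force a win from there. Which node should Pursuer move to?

i

A0 = {h}
A1: add {i} — i (Pursuer) has i→h.
A2: add {f} — f (Pursuer) has f→i.
A3 = A2; e.g. b (Pursuer) has no edge into A2. Fixed point.
From f, successor i is in the attractor (rank 1); the other successor d is not.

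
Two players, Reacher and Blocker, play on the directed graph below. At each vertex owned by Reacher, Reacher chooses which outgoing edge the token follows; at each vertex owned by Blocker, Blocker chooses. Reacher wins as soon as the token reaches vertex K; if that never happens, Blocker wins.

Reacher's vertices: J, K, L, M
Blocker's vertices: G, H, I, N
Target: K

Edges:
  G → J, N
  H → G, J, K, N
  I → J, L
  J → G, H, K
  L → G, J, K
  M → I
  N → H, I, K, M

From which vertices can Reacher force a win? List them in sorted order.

A0 = {K}
A1: add {J, L} — J (Reacher) has J→K; L (Reacher) has L→K.
A2: add {I} — I (Blocker): all of {J, L} already in.
A3: add {M} — M (Reacher) has M→I.
A4 = A3; e.g. G (Blocker) can still go to N. Fixed point.
Reacher's winning region = {I, J, K, L, M}.

I, J, K, L, M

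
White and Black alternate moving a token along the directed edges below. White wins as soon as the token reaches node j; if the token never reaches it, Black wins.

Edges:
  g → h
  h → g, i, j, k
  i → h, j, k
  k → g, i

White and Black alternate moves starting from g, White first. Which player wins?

Black

Track states (vertex, player-to-move).
A0 = {(j,White), (j,Black)}
A1: add {(h,White), (i,White)}.
A2: add {(g,Black)}.
A3: add {(k,White)}.
A4: add {(i,Black)}.
A5 = A4; e.g. (g,White) stays out. (g,White) never enters ⇒ Black avoids the target.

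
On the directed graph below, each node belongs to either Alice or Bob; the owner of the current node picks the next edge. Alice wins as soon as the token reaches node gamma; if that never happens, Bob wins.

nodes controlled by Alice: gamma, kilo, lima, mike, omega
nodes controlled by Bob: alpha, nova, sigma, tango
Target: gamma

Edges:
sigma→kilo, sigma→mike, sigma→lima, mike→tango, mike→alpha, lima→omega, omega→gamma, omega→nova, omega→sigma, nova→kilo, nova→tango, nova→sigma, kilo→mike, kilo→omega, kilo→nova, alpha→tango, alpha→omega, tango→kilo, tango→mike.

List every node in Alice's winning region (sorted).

gamma, kilo, lima, omega

A0 = {gamma}
A1: add {omega} — omega (Alice) has omega→gamma.
A2: add {kilo, lima} — kilo (Alice) has kilo→omega; lima (Alice) has lima→omega.
A3 = A2; e.g. mike (Alice) has no edge into A2. Fixed point.
Alice's winning region = {gamma, kilo, lima, omega}.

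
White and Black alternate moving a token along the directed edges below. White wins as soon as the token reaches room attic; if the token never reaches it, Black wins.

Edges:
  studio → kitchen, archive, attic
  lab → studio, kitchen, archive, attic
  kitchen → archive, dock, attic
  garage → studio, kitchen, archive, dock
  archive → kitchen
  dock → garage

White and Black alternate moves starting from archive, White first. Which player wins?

Track states (vertex, player-to-move).
A0 = {(attic,White), (attic,Black)}
A1: add {(studio,White), (lab,White), (kitchen,White)}.
A2: add {(archive,Black)}.
A3: add {(garage,White)}.
A4: add {(dock,Black)}.
A5 = A4; e.g. (studio,Black) stays out. (archive,White) never enters ⇒ Black avoids the target.

Black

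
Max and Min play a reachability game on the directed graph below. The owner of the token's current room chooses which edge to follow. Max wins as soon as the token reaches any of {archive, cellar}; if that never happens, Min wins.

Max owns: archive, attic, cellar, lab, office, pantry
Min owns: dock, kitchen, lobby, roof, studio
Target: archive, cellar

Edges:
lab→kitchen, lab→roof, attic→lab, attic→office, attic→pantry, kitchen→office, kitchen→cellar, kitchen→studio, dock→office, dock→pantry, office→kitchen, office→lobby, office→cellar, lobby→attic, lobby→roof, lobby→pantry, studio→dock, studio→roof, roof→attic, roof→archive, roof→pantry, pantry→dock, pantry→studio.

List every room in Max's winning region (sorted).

A0 = {archive, cellar}
A1: add {office} — office (Max) has office→cellar.
A2: add {attic} — attic (Max) has attic→office.
A3 = A2; e.g. lab (Max) has no edge into A2. Fixed point.
Max's winning region = {archive, attic, cellar, office}.

archive, attic, cellar, office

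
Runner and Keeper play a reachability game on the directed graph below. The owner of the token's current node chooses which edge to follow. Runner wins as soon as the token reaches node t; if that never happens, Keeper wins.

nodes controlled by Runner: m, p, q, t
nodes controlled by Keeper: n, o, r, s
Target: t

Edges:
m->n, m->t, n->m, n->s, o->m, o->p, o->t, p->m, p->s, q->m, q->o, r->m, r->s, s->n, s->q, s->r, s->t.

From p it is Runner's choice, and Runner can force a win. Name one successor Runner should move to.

A0 = {t}
A1: add {m} — m (Runner) has m→t.
A2: add {p, q} — p (Runner) has p→m; q (Runner) has q→m.
A3: add {o} — o (Keeper): all of {m, p, t} already in.
A4 = A3; e.g. n (Keeper) can still go to s. Fixed point.
From p, successor m is in the attractor (rank 1); the other successor s is not.

m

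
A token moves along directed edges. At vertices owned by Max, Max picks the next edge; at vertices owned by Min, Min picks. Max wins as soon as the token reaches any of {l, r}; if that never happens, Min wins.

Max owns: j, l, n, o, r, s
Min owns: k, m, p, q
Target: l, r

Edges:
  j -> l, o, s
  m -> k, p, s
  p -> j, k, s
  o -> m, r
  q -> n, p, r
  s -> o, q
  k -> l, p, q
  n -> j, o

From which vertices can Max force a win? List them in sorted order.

A0 = {l, r}
A1: add {j, o} — j (Max) has j→l; o (Max) has o→r.
A2: add {n, s} — n (Max) has n→j; s (Max) has s→o.
A3 = A2; e.g. k (Min) can still go to p. Fixed point.
Max's winning region = {j, l, n, o, r, s}.

j, l, n, o, r, s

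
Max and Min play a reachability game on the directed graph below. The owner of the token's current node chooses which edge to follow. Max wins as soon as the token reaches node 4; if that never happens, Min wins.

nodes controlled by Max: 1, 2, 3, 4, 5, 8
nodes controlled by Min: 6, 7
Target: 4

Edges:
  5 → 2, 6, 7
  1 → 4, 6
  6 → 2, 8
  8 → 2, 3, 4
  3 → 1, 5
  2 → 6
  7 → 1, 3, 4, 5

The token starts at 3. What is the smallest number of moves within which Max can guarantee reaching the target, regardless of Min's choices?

A0 = {4}
A1: add {1, 8} — 1 (Max) has 1→4; 8 (Max) has 8→4.
A2: add {3} — 3 (Max) has 3→1.
A3 = A2; e.g. 2 (Max) has no edge into A2. Fixed point.
3 enters the attractor at level 2, so Max can force the target in 2 moves from there.

2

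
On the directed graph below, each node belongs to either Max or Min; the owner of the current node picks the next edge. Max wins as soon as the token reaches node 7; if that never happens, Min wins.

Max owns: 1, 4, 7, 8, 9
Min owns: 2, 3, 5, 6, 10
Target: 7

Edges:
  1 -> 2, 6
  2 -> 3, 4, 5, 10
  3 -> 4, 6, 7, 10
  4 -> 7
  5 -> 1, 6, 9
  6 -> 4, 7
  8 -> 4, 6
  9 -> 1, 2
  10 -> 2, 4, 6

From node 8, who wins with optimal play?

Max

A0 = {7}
A1: add {4} — 4 (Max) has 4→7.
A2: add {6, 8} — 6 (Min): all of {4, 7} already in; 8 (Max) has 8→4.
8 ∈ A2, so Max can force the target.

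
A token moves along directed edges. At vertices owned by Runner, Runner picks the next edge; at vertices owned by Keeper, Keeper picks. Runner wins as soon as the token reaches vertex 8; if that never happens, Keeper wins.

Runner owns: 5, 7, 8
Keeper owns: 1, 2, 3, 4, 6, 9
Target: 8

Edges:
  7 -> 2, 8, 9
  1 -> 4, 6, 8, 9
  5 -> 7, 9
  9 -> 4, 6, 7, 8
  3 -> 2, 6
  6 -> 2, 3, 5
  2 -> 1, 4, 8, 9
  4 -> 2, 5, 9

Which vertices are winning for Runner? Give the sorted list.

5, 7, 8

A0 = {8}
A1: add {7} — 7 (Runner) has 7→8.
A2: add {5} — 5 (Runner) has 5→7.
A3 = A2; e.g. 1 (Keeper) can still go to 4. Fixed point.
Runner's winning region = {5, 7, 8}.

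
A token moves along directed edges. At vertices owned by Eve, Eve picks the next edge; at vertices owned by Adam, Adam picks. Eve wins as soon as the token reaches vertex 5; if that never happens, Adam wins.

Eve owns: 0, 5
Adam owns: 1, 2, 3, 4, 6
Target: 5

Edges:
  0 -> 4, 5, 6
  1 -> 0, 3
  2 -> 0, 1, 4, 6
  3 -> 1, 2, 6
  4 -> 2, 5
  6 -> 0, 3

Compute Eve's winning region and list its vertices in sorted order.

0, 5

A0 = {5}
A1: add {0} — 0 (Eve) has 0→5.
A2 = A1; e.g. 1 (Adam) can still go to 3. Fixed point.
Eve's winning region = {0, 5}.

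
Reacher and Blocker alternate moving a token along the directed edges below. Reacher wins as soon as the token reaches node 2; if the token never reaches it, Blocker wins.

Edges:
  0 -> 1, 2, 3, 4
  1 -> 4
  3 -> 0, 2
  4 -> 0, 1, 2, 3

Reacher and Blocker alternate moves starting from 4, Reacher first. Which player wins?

Track states (vertex, player-to-move).
A0 = {(2,Reacher), (2,Blocker)}
A1: add {(0,Reacher), (3,Reacher), (4,Reacher)}.
(4,Reacher) ∈ A1 ⇒ Reacher forces the target.

Reacher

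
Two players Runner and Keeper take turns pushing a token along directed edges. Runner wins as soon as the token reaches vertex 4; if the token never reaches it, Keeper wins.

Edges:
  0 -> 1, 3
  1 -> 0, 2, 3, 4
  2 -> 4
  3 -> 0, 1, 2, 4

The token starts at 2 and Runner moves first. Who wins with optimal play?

Runner

Track states (vertex, player-to-move).
A0 = {(4,Runner), (4,Keeper)}
A1: add {(1,Runner), (2,Runner), (2,Keeper), (3,Runner)}.
(2,Runner) ∈ A1 ⇒ Runner forces the target.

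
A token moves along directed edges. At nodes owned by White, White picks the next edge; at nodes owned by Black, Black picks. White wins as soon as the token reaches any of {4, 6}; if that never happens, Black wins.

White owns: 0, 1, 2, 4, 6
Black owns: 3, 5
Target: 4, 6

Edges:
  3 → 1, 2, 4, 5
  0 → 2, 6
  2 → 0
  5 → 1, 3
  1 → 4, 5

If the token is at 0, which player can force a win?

White

A0 = {4, 6}
A1: add {0, 1} — 0 (White) has 0→6; 1 (White) has 1→4.
0 ∈ A1, so White can force the target.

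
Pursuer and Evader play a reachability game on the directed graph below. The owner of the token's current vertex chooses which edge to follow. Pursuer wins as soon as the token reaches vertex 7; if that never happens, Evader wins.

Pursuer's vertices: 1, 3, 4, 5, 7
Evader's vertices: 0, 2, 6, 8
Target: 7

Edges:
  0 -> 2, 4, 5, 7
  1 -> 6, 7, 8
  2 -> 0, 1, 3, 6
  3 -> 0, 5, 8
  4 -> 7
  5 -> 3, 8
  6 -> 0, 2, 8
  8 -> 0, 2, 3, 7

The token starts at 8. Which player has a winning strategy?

Evader

A0 = {7}
A1: add {1, 4} — 1 (Pursuer) has 1→7; 4 (Pursuer) has 4→7.
A2 = A1; e.g. 0 (Evader) can still go to 2. Fixed point.
8 never enters the attractor, so Evader can avoid the target forever.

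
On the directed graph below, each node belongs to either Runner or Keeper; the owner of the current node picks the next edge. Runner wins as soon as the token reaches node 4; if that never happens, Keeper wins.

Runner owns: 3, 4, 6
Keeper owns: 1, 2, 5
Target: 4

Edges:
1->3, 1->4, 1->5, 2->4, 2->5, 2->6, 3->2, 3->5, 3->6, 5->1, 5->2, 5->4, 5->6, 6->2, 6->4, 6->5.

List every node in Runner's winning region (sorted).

3, 4, 6

A0 = {4}
A1: add {6} — 6 (Runner) has 6→4.
A2: add {3} — 3 (Runner) has 3→6.
A3 = A2; e.g. 1 (Keeper) can still go to 5. Fixed point.
Runner's winning region = {3, 4, 6}.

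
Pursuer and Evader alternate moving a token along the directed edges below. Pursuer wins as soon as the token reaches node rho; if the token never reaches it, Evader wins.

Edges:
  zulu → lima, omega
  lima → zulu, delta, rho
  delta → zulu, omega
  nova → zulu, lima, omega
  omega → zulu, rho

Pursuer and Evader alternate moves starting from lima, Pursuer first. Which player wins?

Pursuer

Track states (vertex, player-to-move).
A0 = {(rho,Pursuer), (rho,Evader)}
A1: add {(lima,Pursuer), (omega,Pursuer)}.
(lima,Pursuer) ∈ A1 ⇒ Pursuer forces the target.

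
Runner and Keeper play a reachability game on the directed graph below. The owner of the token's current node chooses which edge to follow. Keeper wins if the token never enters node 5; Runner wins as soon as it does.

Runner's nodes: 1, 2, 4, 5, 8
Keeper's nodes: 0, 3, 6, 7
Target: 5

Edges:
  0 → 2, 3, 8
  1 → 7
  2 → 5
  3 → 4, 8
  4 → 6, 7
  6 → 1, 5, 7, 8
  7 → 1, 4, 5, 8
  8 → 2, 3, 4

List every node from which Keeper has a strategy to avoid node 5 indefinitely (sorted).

A0 = {5}
A1: add {2} — 2 (Runner) has 2→5.
A2: add {8} — 8 (Runner) has 8→2.
A3 = A2; e.g. 0 (Keeper) can still go to 3. Fixed point.
Runner's attractor = {2, 5, 8}; Keeper avoids the target exactly from the complement.

0, 1, 3, 4, 6, 7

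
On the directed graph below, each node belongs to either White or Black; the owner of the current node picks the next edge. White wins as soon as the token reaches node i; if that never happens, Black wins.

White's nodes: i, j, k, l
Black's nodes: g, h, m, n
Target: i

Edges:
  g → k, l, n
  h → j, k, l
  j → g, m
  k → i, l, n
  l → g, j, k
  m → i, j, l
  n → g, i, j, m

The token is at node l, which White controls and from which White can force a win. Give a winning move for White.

k

A0 = {i}
A1: add {k} — k (White) has k→i.
A2: add {l} — l (White) has l→k.
A3 = A2; e.g. g (Black) can still go to n. Fixed point.
From l, successor k is in the attractor (rank 1); the other successors g, j are not.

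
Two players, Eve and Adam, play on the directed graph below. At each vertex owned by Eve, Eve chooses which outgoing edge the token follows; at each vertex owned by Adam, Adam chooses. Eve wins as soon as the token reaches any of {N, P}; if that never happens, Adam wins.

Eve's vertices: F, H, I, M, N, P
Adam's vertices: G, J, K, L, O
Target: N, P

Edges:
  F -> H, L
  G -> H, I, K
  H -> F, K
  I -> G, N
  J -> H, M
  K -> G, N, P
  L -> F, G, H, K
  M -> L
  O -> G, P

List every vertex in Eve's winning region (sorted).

A0 = {N, P}
A1: add {I} — I (Eve) has I→N.
A2 = A1; e.g. F (Eve) has no edge into A1. Fixed point.
Eve's winning region = {I, N, P}.

I, N, P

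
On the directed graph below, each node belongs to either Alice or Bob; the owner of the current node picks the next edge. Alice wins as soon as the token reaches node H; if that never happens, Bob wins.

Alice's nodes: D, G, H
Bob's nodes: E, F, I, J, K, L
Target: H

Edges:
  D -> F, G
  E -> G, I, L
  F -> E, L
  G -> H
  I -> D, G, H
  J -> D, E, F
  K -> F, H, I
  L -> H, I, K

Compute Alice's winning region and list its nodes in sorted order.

A0 = {H}
A1: add {G} — G (Alice) has G→H.
A2: add {D} — D (Alice) has D→G.
A3: add {I} — I (Bob): all of {D, G, H} already in.
A4 = A3; e.g. E (Bob) can still go to L. Fixed point.
Alice's winning region = {D, G, H, I}.

D, G, H, I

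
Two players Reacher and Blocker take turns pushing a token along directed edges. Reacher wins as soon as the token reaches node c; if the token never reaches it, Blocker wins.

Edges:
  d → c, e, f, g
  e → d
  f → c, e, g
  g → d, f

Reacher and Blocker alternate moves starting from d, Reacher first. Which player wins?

Reacher

Track states (vertex, player-to-move).
A0 = {(c,Reacher), (c,Blocker)}
A1: add {(d,Reacher), (f,Reacher)}.
(d,Reacher) ∈ A1 ⇒ Reacher forces the target.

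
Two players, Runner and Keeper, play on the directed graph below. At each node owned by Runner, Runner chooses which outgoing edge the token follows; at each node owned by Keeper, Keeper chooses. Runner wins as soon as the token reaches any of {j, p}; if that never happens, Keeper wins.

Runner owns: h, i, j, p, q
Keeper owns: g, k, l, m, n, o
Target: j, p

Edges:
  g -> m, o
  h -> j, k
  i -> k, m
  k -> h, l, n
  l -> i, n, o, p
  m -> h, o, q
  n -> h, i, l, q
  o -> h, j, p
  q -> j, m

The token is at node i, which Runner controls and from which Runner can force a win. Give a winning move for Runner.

A0 = {j, p}
A1: add {h, q} — h (Runner) has h→j; q (Runner) has q→j.
A2: add {o} — o (Keeper): all of {h, j, p} already in.
A3: add {m} — m (Keeper): all of {h, o, q} already in.
A4: add {g, i} — g (Keeper): all of {m, o} already in; i (Runner) has i→m.
A5 = A4; e.g. k (Keeper) can still go to l. Fixed point.
From i, successor m is in the attractor (rank 3); the other successor k is not.

m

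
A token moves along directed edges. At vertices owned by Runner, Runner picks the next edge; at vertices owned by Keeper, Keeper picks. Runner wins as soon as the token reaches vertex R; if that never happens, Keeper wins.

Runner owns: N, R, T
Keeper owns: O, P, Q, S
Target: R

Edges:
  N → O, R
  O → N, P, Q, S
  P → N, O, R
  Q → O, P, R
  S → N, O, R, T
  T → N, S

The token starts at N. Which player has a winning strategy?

Runner

A0 = {R}
A1: add {N} — N (Runner) has N→R.
N ∈ A1, so Runner can force the target.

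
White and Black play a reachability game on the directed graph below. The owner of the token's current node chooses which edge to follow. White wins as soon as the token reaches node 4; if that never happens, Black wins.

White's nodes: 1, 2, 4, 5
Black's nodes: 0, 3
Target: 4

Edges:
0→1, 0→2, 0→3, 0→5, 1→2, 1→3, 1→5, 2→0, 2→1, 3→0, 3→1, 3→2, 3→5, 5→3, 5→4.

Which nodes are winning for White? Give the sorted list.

1, 2, 4, 5

A0 = {4}
A1: add {5} — 5 (White) has 5→4.
A2: add {1} — 1 (White) has 1→5.
A3: add {2} — 2 (White) has 2→1.
A4 = A3; e.g. 0 (Black) can still go to 3. Fixed point.
White's winning region = {1, 2, 4, 5}.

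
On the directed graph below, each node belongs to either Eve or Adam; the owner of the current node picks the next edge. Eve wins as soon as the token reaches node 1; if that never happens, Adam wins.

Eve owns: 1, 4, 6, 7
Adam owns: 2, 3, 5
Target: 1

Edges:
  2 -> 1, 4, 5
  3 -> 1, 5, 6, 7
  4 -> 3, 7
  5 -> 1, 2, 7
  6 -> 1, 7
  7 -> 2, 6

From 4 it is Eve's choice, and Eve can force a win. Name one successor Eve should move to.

7

A0 = {1}
A1: add {6} — 6 (Eve) has 6→1.
A2: add {7} — 7 (Eve) has 7→6.
A3: add {4} — 4 (Eve) has 4→7.
A4 = A3; e.g. 2 (Adam) can still go to 5. Fixed point.
From 4, successor 7 is in the attractor (rank 2); the other successor 3 is not.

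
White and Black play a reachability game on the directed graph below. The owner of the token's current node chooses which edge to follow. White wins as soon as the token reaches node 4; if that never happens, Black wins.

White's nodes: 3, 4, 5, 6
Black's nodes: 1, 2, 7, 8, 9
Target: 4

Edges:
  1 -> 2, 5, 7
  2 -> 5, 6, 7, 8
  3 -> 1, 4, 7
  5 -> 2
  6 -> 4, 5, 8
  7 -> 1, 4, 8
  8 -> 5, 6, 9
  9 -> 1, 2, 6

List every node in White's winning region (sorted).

3, 4, 6

A0 = {4}
A1: add {3, 6} — 3 (White) has 3→4; 6 (White) has 6→4.
A2 = A1; e.g. 1 (Black) can still go to 2. Fixed point.
White's winning region = {3, 4, 6}.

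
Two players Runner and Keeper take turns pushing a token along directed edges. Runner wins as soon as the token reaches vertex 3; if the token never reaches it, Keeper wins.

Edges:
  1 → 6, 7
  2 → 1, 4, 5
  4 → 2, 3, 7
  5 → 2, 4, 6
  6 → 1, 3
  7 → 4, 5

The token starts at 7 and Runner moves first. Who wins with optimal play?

Track states (vertex, player-to-move).
A0 = {(3,Runner), (3,Keeper)}
A1: add {(4,Runner), (6,Runner)}.
A2 = A1; e.g. (1,Runner) stays out. (7,Runner) never enters ⇒ Keeper avoids the target.

Keeper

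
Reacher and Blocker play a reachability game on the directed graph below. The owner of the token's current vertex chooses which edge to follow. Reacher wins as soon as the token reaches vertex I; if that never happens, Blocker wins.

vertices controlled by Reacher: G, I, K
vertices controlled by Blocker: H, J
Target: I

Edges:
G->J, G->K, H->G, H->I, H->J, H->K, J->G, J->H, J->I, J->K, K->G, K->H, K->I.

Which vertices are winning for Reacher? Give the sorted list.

A0 = {I}
A1: add {K} — K (Reacher) has K→I.
A2: add {G} — G (Reacher) has G→K.
A3 = A2; e.g. H (Blocker) can still go to J. Fixed point.
Reacher's winning region = {G, I, K}.

G, I, K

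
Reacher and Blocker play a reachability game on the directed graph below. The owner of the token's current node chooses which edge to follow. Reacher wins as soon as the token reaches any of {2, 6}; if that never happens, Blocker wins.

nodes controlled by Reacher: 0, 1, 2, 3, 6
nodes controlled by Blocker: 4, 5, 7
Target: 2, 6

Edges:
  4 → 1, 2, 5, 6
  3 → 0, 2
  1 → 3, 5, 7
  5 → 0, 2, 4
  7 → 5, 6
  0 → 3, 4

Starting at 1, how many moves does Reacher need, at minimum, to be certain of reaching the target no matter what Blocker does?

A0 = {2, 6}
A1: add {3} — 3 (Reacher) has 3→2.
A2: add {0, 1} — 0 (Reacher) has 0→3; 1 (Reacher) has 1→3.
A3 = A2; e.g. 4 (Blocker) can still go to 5. Fixed point.
1 enters the attractor at level 2, so Reacher can force the target in 2 moves from there.

2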